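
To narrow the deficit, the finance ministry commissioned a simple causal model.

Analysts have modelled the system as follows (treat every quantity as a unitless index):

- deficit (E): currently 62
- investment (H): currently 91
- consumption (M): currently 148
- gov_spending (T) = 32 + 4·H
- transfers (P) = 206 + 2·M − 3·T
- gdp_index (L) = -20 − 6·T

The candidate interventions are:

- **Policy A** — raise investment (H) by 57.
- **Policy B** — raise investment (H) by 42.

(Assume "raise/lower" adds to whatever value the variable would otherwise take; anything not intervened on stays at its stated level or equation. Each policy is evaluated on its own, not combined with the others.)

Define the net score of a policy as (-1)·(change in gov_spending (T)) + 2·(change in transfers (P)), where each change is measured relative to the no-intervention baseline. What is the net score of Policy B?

-1176

Baseline:
  H = 91
  M = 148
  T = 32 + 4·91 = 396
  P = 206 + 2·148 − 3·396 = -686
Policy B (H + 42):
  H = 91 + 42 = 133
  M = 148
  T = 32 + 4·133 = 564
  P = 206 + 2·148 − 3·564 = -1190
ΔT = 564 − 396 = 168; ΔP = -1190 − (-686) = -504
Score = (-1)·168 + 2·(-504) = -1176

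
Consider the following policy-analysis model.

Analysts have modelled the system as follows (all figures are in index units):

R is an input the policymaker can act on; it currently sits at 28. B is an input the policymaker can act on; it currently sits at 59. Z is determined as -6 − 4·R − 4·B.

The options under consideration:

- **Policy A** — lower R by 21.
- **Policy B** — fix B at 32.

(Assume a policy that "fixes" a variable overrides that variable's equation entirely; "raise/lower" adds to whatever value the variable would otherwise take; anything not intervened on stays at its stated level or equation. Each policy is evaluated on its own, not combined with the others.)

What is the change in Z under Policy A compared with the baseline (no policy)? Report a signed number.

84

Baseline:
  R = 28
  B = 59
  Z = -6 − 4·28 − 4·59 = -354
Policy A (R − 21):
  R = 28 − 21 = 7
  B = 59
  Z = -6 − 4·7 − 4·59 = -270
Change in Z: -270 − (-354) = 84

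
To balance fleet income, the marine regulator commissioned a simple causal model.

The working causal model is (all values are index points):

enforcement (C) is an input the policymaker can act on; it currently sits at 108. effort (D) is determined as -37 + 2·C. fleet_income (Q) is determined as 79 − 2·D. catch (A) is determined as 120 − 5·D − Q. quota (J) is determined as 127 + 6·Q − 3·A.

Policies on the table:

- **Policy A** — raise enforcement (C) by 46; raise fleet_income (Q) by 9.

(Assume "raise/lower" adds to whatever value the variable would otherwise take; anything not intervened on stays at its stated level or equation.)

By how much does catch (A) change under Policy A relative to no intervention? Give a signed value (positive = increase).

-285

Baseline:
  C = 108
  D = -37 + 2·108 = 179
  Q = 79 − 2·179 = -279
  A = 120 − 5·179 − (-279) = -496
Policy A (C + 46, Q + 9):
  C = 108 + 46 = 154
  D = -37 + 2·154 = 271
  Q = 79 − 2·271 (+9 from intervention) = -454
  A = 120 − 5·271 − (-454) = -781
Change in A: -781 − (-496) = -285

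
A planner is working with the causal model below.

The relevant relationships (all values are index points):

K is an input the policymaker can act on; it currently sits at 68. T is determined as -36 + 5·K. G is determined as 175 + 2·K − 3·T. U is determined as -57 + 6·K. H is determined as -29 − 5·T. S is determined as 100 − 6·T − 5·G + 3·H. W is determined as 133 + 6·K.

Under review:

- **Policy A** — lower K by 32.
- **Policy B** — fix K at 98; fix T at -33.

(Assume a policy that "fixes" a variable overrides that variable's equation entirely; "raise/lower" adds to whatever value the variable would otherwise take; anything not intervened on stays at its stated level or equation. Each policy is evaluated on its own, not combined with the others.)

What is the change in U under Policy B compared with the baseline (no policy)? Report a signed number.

180

Baseline:
  K = 68
  U = -57 + 6·68 = 351
Policy B (K := 98, T := -33):
  K = 98
  U = -57 + 6·98 = 531
Change in U: 531 − 351 = 180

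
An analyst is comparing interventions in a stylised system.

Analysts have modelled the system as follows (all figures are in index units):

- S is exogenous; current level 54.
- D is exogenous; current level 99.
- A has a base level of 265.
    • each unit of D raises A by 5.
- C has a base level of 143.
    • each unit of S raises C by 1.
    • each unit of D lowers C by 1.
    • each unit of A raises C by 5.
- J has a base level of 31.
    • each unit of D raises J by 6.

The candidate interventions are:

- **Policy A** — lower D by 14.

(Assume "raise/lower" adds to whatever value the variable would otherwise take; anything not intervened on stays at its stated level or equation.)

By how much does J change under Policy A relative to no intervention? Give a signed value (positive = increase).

Baseline:
  D = 99
  J = 31 + 6·99 = 625
Policy A (D − 14):
  D = 99 − 14 = 85
  J = 31 + 6·85 = 541
Change in J: 541 − 625 = -84

-84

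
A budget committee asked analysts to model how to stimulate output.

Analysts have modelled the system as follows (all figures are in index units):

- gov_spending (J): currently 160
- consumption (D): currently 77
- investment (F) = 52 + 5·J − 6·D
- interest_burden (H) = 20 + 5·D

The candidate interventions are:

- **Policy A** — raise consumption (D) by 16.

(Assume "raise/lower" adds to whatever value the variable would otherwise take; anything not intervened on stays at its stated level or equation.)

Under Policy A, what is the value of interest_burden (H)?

485

Policy A (D + 16):
  D = 77 + 16 = 93
  H = 20 + 5·93 = 485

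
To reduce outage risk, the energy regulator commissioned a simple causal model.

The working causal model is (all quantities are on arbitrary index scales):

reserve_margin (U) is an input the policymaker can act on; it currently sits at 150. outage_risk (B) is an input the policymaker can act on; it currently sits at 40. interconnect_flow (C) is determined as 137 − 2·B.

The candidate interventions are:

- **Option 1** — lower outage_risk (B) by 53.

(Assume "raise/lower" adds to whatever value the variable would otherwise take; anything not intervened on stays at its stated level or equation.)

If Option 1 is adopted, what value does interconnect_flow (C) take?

163

Option 1 (B − 53):
  B = 40 − 53 = -13
  C = 137 − 2·(-13) = 163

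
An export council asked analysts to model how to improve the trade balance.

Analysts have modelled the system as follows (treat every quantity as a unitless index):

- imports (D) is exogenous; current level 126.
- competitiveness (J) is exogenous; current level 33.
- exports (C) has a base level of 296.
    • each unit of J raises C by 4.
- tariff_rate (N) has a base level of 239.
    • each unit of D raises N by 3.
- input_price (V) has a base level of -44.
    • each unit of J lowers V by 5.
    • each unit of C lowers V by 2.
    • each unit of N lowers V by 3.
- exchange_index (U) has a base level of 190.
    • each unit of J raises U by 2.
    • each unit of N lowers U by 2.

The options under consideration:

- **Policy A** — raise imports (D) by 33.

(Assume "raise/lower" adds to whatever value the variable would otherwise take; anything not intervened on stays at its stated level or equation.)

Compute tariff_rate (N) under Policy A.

716

Policy A (D + 33):
  D = 126 + 33 = 159
  N = 239 + 3·159 = 716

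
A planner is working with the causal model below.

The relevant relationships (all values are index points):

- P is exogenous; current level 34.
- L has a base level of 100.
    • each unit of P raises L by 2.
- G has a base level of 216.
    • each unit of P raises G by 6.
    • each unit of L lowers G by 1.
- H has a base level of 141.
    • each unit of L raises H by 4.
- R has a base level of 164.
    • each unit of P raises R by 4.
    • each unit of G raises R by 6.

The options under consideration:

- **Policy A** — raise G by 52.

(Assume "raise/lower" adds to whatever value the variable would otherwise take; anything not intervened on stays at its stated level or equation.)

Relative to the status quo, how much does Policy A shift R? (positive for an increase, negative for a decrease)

Baseline:
  P = 34
  L = 100 + 2·34 = 168
  G = 216 + 6·34 − 168 = 252
  R = 164 + 4·34 + 6·252 = 1812
Policy A (G + 52):
  P = 34
  L = 100 + 2·34 = 168
  G = 216 + 6·34 − 168 (+52 from intervention) = 304
  R = 164 + 4·34 + 6·304 = 2124
Change in R: 2124 − 1812 = 312

312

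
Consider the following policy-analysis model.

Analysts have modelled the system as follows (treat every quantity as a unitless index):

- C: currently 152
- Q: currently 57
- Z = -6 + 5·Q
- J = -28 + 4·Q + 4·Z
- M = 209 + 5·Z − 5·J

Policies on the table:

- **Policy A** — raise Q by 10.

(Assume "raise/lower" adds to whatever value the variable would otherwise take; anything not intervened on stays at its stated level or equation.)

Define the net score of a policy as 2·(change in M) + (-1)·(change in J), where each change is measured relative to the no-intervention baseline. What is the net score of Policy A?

Baseline:
  Q = 57
  Z = -6 + 5·57 = 279
  J = -28 + 4·57 + 4·279 = 1316
  M = 209 + 5·279 − 5·1316 = -4976
Policy A (Q + 10):
  Q = 57 + 10 = 67
  Z = -6 + 5·67 = 329
  J = -28 + 4·67 + 4·329 = 1556
  M = 209 + 5·329 − 5·1556 = -5926
ΔM = -5926 − (-4976) = -950; ΔJ = 1556 − 1316 = 240
Score = 2·(-950) + (-1)·240 = -2140

-2140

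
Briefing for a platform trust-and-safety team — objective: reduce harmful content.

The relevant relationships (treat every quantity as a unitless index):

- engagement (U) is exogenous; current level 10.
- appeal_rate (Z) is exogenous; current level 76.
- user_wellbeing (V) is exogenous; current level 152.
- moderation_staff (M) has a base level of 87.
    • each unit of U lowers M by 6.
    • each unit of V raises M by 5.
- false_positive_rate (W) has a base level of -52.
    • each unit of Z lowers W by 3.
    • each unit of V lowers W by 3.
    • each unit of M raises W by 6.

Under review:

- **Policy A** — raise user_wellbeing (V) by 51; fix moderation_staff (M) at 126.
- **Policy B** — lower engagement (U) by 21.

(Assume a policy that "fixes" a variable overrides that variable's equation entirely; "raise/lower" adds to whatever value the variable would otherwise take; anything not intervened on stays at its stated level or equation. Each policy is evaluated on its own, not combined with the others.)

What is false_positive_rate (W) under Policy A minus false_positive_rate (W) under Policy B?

Policy A (V + 51, M := 126):
  U = 10
  Z = 76
  V = 152 + 51 = 203
  M = 126
  W = -52 − 3·76 − 3·203 + 6·126 = -133
Policy B (U − 21):
  U = 10 − 21 = -11
  Z = 76
  V = 152
  M = 87 − 6·(-11) + 5·152 = 913
  W = -52 − 3·76 − 3·152 + 6·913 = 4742
W: -133 − 4742 = -4875

-4875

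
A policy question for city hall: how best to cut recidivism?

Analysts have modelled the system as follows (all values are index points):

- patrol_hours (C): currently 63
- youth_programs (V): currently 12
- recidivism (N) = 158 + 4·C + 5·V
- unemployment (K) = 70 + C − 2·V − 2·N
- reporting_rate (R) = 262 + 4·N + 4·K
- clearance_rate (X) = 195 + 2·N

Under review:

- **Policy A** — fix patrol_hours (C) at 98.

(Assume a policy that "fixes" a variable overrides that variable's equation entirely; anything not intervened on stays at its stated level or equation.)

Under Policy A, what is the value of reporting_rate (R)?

Policy A (C := 98):
  C = 98
  V = 12
  N = 158 + 4·98 + 5·12 = 610
  K = 70 + 98 − 2·12 − 2·610 = -1076
  R = 262 + 4·610 + 4·(-1076) = -1602

-1602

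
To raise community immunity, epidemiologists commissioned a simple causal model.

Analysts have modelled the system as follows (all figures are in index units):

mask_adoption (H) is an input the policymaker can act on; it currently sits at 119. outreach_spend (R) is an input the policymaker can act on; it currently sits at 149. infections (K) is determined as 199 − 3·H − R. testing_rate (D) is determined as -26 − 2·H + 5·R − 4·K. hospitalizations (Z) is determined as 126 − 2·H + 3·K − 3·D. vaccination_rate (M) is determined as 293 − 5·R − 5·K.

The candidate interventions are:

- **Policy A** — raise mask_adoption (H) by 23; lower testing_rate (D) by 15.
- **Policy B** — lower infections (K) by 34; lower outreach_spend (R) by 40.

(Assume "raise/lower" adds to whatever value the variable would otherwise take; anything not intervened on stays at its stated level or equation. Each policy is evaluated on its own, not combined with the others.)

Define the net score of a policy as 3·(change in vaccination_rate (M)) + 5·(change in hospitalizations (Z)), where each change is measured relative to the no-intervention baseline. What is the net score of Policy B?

Baseline:
  H = 119
  R = 149
  K = 199 − 3·119 − 149 = -307
  D = -26 − 2·119 + 5·149 − 4·(-307) = 1709
  Z = 126 − 2·119 + 3·(-307) − 3·1709 = -6160
  M = 293 − 5·149 − 5·(-307) = 1083
Policy B (K − 34, R − 40):
  H = 119
  R = 149 − 40 = 109
  K = 199 − 3·119 − 109 (−34 from intervention) = -301
  D = -26 − 2·119 + 5·109 − 4·(-301) = 1485
  Z = 126 − 2·119 + 3·(-301) − 3·1485 = -5470
  M = 293 − 5·109 − 5·(-301) = 1253
ΔM = 1253 − 1083 = 170; ΔZ = -5470 − (-6160) = 690
Score = 3·170 + 5·690 = 3960

3960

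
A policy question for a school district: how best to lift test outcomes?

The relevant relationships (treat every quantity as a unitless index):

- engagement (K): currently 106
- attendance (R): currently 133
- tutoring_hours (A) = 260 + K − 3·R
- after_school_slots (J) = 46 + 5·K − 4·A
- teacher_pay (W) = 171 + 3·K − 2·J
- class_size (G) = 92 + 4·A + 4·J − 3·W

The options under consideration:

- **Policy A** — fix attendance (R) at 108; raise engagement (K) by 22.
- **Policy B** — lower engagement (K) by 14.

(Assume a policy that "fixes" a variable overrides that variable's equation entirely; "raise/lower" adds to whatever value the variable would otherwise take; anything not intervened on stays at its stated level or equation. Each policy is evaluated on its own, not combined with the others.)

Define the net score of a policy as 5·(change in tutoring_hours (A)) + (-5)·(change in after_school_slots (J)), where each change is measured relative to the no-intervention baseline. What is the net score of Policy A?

Baseline:
  K = 106
  R = 133
  A = 260 + 106 − 3·133 = -33
  J = 46 + 5·106 − 4·(-33) = 708
Policy A (R := 108, K + 22):
  K = 106 + 22 = 128
  R = 108
  A = 260 + 128 − 3·108 = 64
  J = 46 + 5·128 − 4·64 = 430
ΔA = 64 − (-33) = 97; ΔJ = 430 − 708 = -278
Score = 5·97 + (-5)·(-278) = 1875

1875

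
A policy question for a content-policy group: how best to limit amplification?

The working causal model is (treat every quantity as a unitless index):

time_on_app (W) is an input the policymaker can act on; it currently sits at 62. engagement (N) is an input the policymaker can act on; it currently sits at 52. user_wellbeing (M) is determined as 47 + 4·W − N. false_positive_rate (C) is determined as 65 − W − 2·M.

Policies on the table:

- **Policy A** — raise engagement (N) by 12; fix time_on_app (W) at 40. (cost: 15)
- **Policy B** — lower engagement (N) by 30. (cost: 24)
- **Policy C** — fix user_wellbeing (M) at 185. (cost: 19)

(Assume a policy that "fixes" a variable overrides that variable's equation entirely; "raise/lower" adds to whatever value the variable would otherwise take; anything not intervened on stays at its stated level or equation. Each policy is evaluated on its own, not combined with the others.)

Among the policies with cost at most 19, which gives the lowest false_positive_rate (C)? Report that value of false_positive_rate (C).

Policy A (N + 12, W := 40):
  W = 40
  N = 52 + 12 = 64
  M = 47 + 4·40 − 64 = 143
  C = 65 − 40 − 2·143 = -261
Policy C (M := 185):
  W = 62
  N = 52
  M = 185
  C = 65 − 62 − 2·185 = -367
Comparing — Policy A: C=-261, Policy C: C=-367. Lowest is -367 (Policy C).

-367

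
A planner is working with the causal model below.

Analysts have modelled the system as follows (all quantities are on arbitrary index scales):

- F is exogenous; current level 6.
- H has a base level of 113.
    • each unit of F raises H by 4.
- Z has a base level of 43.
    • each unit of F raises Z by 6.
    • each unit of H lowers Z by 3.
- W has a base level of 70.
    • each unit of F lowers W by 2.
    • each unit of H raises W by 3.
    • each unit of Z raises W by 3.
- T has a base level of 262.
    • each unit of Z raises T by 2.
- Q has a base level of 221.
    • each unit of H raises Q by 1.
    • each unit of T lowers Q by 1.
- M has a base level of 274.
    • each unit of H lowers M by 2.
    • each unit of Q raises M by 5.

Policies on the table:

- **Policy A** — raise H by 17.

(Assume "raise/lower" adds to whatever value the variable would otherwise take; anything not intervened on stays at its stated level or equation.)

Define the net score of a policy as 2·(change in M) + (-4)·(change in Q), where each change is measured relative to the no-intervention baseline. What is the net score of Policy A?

Baseline:
  F = 6
  H = 113 + 4·6 = 137
  Z = 43 + 6·6 − 3·137 = -332
  T = 262 + 2·(-332) = -402
  Q = 221 + 137 − (-402) = 760
  M = 274 − 2·137 + 5·760 = 3800
Policy A (H + 17):
  F = 6
  H = 113 + 4·6 (+17 from intervention) = 154
  Z = 43 + 6·6 − 3·154 = -383
  T = 262 + 2·(-383) = -504
  Q = 221 + 154 − (-504) = 879
  M = 274 − 2·154 + 5·879 = 4361
ΔM = 4361 − 3800 = 561; ΔQ = 879 − 760 = 119
Score = 2·561 + (-4)·119 = 646

646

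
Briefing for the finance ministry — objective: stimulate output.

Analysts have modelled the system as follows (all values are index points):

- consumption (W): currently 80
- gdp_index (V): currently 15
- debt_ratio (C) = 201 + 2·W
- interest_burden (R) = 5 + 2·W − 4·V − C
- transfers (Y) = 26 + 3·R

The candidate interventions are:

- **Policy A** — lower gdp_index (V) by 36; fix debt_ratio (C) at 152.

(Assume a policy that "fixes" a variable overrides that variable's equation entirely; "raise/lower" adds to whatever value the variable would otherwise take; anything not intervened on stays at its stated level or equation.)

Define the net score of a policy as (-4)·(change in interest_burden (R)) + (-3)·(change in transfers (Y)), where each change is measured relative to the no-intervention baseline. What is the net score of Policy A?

Baseline:
  W = 80
  V = 15
  C = 201 + 2·80 = 361
  R = 5 + 2·80 − 4·15 − 361 = -256
  Y = 26 + 3·(-256) = -742
Policy A (V − 36, C := 152):
  W = 80
  V = 15 − 36 = -21
  C = 152
  R = 5 + 2·80 − 4·(-21) − 152 = 97
  Y = 26 + 3·97 = 317
ΔR = 97 − (-256) = 353; ΔY = 317 − (-742) = 1059
Score = (-4)·353 + (-3)·1059 = -4589

-4589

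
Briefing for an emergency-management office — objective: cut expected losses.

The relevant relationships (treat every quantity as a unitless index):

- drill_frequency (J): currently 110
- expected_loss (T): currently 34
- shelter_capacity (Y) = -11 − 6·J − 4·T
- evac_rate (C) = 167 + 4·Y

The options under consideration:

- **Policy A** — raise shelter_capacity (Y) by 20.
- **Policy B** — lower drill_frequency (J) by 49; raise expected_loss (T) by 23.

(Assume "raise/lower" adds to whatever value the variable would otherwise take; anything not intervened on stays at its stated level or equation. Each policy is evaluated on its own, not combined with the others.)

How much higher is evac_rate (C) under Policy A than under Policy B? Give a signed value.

Policy A (Y + 20):
  J = 110
  T = 34
  Y = -11 − 6·110 − 4·34 (+20 from intervention) = -787
  C = 167 + 4·(-787) = -2981
Policy B (J − 49, T + 23):
  J = 110 − 49 = 61
  T = 34 + 23 = 57
  Y = -11 − 6·61 − 4·57 = -605
  C = 167 + 4·(-605) = -2253
C: -2981 − (-2253) = -728

-728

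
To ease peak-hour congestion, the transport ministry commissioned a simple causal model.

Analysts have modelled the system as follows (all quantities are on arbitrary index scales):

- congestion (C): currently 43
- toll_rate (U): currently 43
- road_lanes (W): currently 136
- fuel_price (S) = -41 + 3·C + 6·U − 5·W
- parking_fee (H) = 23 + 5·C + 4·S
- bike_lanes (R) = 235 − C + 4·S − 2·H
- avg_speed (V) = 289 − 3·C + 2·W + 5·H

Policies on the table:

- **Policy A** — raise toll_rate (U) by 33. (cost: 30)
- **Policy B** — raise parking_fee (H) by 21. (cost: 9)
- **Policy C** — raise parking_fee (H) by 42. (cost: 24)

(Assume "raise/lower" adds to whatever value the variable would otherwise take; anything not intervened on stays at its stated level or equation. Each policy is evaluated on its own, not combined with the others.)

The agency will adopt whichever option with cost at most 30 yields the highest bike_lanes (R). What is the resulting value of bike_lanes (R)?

Policy A (U + 33):
  C = 43
  U = 43 + 33 = 76
  W = 136
  S = -41 + 3·43 + 6·76 − 5·136 = -136
  H = 23 + 5·43 + 4·(-136) = -306
  R = 235 − 43 + 4·(-136) − 2·(-306) = 260
Policy B (H + 21):
  C = 43
  U = 43
  W = 136
  S = -41 + 3·43 + 6·43 − 5·136 = -334
  H = 23 + 5·43 + 4·(-334) (+21 from intervention) = -1077
  R = 235 − 43 + 4·(-334) − 2·(-1077) = 1010
Policy C (H + 42):
  C = 43
  U = 43
  W = 136
  S = -41 + 3·43 + 6·43 − 5·136 = -334
  H = 23 + 5·43 + 4·(-334) (+42 from intervention) = -1056
  R = 235 − 43 + 4·(-334) − 2·(-1056) = 968
Comparing — Policy A: R=260, Policy B: R=1010, Policy C: R=968. Highest is 1010 (Policy B).

1010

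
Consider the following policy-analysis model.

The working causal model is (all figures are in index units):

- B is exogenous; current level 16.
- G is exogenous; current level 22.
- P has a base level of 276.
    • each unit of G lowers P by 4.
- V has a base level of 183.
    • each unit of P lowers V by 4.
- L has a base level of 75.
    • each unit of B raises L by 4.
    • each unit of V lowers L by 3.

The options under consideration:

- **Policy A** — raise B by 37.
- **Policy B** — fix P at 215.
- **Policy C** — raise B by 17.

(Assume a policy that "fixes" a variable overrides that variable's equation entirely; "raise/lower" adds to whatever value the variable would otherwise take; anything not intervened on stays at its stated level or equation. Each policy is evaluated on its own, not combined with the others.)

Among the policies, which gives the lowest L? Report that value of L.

Policy A (B + 37):
  B = 16 + 37 = 53
  G = 22
  P = 276 − 4·22 = 188
  V = 183 − 4·188 = -569
  L = 75 + 4·53 − 3·(-569) = 1994
Policy B (P := 215):
  B = 16
  G = 22
  P = 215
  V = 183 − 4·215 = -677
  L = 75 + 4·16 − 3·(-677) = 2170
Policy C (B + 17):
  B = 16 + 17 = 33
  G = 22
  P = 276 − 4·22 = 188
  V = 183 − 4·188 = -569
  L = 75 + 4·33 − 3·(-569) = 1914
Comparing — Policy A: L=1994, Policy B: L=2170, Policy C: L=1914. Lowest is 1914 (Policy C).

1914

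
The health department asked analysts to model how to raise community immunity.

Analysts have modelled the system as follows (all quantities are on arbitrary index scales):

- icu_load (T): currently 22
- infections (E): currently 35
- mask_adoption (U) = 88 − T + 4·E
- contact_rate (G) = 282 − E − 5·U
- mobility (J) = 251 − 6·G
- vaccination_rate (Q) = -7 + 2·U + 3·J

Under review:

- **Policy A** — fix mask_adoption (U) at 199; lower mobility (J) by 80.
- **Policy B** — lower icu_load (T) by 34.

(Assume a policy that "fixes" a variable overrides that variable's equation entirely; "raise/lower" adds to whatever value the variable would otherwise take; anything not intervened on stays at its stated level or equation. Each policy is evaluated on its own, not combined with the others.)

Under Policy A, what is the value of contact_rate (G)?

-748

Policy A (U := 199, J − 80):
  T = 22
  E = 35
  U = 199
  G = 282 − 35 − 5·199 = -748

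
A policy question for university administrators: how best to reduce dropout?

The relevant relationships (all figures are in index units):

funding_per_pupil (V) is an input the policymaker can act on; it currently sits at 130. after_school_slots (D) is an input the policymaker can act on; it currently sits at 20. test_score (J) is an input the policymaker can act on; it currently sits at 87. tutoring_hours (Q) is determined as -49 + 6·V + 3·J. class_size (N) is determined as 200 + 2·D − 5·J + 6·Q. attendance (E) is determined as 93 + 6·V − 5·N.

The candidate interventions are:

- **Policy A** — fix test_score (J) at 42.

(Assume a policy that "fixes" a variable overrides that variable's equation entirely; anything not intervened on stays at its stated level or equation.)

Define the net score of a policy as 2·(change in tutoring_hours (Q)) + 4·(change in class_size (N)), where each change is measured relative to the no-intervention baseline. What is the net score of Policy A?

Baseline:
  V = 130
  D = 20
  J = 87
  Q = -49 + 6·130 + 3·87 = 992
  N = 200 + 2·20 − 5·87 + 6·992 = 5757
Policy A (J := 42):
  V = 130
  D = 20
  J = 42
  Q = -49 + 6·130 + 3·42 = 857
  N = 200 + 2·20 − 5·42 + 6·857 = 5172
ΔQ = 857 − 992 = -135; ΔN = 5172 − 5757 = -585
Score = 2·(-135) + 4·(-585) = -2610

-2610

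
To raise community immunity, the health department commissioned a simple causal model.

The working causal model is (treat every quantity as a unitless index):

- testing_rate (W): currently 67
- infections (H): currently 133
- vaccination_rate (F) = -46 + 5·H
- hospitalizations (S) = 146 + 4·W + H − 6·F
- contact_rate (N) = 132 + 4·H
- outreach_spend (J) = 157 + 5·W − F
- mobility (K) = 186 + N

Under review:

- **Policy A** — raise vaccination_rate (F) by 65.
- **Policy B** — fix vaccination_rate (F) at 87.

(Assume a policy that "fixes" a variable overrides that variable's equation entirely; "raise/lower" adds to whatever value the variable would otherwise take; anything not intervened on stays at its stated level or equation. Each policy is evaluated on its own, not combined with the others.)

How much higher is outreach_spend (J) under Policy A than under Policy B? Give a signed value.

-597

Policy A (F + 65):
  W = 67
  H = 133
  F = -46 + 5·133 (+65 from intervention) = 684
  J = 157 + 5·67 − 684 = -192
Policy B (F := 87):
  W = 67
  H = 133
  F = 87
  J = 157 + 5·67 − 87 = 405
J: -192 − 405 = -597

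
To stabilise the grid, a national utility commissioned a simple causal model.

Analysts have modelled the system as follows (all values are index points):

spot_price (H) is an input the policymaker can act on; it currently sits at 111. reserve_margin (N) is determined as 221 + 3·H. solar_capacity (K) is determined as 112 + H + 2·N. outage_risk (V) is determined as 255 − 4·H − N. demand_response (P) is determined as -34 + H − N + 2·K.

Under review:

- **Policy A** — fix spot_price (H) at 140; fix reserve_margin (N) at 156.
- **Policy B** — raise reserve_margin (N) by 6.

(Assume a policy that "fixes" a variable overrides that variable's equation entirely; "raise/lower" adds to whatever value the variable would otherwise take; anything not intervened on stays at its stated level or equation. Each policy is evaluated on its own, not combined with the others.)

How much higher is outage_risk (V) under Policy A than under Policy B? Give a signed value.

Policy A (H := 140, N := 156):
  H = 140
  N = 156
  V = 255 − 4·140 − 156 = -461
Policy B (N + 6):
  H = 111
  N = 221 + 3·111 (+6 from intervention) = 560
  V = 255 − 4·111 − 560 = -749
V: -461 − (-749) = 288

288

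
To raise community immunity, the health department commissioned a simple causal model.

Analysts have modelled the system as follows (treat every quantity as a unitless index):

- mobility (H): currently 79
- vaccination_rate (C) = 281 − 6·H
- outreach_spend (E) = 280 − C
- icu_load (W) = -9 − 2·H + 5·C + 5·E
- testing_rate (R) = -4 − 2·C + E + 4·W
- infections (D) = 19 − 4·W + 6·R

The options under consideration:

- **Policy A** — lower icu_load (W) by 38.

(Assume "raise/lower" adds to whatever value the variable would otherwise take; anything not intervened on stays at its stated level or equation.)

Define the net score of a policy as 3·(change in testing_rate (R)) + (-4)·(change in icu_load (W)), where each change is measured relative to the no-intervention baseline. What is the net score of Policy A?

Baseline:
  H = 79
  C = 281 − 6·79 = -193
  E = 280 − (-193) = 473
  W = -9 − 2·79 + 5·(-193) + 5·473 = 1233
  R = -4 − 2·(-193) + 473 + 4·1233 = 5787
Policy A (W − 38):
  H = 79
  C = 281 − 6·79 = -193
  E = 280 − (-193) = 473
  W = -9 − 2·79 + 5·(-193) + 5·473 (−38 from intervention) = 1195
  R = -4 − 2·(-193) + 473 + 4·1195 = 5635
ΔR = 5635 − 5787 = -152; ΔW = 1195 − 1233 = -38
Score = 3·(-152) + (-4)·(-38) = -304

-304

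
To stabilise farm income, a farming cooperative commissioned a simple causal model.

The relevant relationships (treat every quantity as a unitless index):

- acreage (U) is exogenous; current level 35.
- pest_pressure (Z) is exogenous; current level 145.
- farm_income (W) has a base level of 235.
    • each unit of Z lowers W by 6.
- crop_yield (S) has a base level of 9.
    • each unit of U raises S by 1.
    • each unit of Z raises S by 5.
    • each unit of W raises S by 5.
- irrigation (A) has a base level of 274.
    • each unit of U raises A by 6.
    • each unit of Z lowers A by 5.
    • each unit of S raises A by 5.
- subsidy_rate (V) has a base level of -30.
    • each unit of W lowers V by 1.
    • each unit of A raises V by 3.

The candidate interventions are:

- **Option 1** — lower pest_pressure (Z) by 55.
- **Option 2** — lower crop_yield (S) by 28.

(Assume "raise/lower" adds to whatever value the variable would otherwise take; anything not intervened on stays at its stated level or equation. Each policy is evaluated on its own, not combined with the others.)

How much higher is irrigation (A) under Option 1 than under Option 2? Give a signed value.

7290

Option 1 (Z − 55):
  U = 35
  Z = 145 − 55 = 90
  W = 235 − 6·90 = -305
  S = 9 + 35 + 5·90 + 5·(-305) = -1031
  A = 274 + 6·35 − 5·90 + 5·(-1031) = -5121
Option 2 (S − 28):
  U = 35
  Z = 145
  W = 235 − 6·145 = -635
  S = 9 + 35 + 5·145 + 5·(-635) (−28 from intervention) = -2434
  A = 274 + 6·35 − 5·145 + 5·(-2434) = -12411
A: -5121 − (-12411) = 7290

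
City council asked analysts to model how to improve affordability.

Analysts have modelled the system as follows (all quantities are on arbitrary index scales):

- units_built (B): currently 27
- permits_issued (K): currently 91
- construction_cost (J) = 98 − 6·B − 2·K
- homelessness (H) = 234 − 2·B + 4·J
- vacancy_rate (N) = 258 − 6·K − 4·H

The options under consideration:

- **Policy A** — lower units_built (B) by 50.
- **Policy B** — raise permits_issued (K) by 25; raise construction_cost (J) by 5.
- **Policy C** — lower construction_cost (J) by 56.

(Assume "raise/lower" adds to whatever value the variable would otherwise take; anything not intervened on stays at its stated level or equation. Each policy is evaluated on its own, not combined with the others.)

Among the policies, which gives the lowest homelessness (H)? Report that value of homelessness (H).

-1028

Policy A (B − 50):
  B = 27 − 50 = -23
  K = 91
  J = 98 − 6·(-23) − 2·91 = 54
  H = 234 − 2·(-23) + 4·54 = 496
Policy B (K + 25, J + 5):
  B = 27
  K = 91 + 25 = 116
  J = 98 − 6·27 − 2·116 (+5 from intervention) = -291
  H = 234 − 2·27 + 4·(-291) = -984
Policy C (J − 56):
  B = 27
  K = 91
  J = 98 − 6·27 − 2·91 (−56 from intervention) = -302
  H = 234 − 2·27 + 4·(-302) = -1028
Comparing — Policy A: H=496, Policy B: H=-984, Policy C: H=-1028. Lowest is -1028 (Policy C).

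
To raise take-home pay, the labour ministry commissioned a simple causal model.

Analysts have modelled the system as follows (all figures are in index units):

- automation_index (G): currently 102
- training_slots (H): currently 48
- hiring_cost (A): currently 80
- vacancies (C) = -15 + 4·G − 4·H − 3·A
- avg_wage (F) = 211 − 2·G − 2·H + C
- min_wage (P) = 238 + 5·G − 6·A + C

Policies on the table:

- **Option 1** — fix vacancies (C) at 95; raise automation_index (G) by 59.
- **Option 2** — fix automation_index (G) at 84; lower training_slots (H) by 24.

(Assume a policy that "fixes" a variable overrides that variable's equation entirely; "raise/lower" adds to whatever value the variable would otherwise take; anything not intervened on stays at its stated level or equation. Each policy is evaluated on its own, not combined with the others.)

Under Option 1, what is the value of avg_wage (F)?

-112

Option 1 (C := 95, G + 59):
  G = 102 + 59 = 161
  H = 48
  A = 80
  C = 95
  F = 211 − 2·161 − 2·48 + 95 = -112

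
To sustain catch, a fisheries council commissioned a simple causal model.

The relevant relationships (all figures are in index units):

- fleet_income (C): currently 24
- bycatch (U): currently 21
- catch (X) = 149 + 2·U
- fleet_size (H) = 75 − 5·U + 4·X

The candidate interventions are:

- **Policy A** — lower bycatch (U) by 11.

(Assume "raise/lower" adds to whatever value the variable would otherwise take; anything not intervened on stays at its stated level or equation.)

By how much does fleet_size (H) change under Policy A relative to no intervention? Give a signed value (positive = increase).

-33

Baseline:
  U = 21
  X = 149 + 2·21 = 191
  H = 75 − 5·21 + 4·191 = 734
Policy A (U − 11):
  U = 21 − 11 = 10
  X = 149 + 2·10 = 169
  H = 75 − 5·10 + 4·169 = 701
Change in H: 701 − 734 = -33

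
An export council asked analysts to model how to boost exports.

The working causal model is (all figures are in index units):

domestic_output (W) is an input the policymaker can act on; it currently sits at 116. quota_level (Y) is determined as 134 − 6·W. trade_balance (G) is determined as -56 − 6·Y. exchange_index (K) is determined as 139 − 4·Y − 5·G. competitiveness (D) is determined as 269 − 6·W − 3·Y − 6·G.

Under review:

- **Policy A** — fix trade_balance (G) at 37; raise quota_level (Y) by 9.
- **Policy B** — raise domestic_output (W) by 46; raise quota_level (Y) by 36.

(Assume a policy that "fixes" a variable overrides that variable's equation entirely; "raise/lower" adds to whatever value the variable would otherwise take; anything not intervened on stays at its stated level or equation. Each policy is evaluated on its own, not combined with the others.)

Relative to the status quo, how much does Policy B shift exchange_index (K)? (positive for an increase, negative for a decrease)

Baseline:
  W = 116
  Y = 134 − 6·116 = -562
  G = -56 − 6·(-562) = 3316
  K = 139 − 4·(-562) − 5·3316 = -14193
Policy B (W + 46, Y + 36):
  W = 116 + 46 = 162
  Y = 134 − 6·162 (+36 from intervention) = -802
  G = -56 − 6·(-802) = 4756
  K = 139 − 4·(-802) − 5·4756 = -20433
Change in K: -20433 − (-14193) = -6240

-6240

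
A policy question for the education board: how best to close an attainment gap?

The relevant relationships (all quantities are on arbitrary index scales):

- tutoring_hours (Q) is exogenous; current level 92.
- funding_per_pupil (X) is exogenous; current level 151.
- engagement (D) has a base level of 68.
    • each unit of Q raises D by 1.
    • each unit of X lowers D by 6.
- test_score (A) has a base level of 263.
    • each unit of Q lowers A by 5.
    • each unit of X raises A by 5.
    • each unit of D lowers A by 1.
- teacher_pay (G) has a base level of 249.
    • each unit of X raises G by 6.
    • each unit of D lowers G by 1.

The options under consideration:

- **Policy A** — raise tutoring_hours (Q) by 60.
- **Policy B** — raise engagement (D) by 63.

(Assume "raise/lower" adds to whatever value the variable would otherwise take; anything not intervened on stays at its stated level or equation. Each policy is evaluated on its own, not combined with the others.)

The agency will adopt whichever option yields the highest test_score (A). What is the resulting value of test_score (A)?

Policy A (Q + 60):
  Q = 92 + 60 = 152
  X = 151
  D = 68 + 152 − 6·151 = -686
  A = 263 − 5·152 + 5·151 − (-686) = 944
Policy B (D + 63):
  Q = 92
  X = 151
  D = 68 + 92 − 6·151 (+63 from intervention) = -683
  A = 263 − 5·92 + 5·151 − (-683) = 1241
Comparing — Policy A: A=944, Policy B: A=1241. Highest is 1241 (Policy B).

1241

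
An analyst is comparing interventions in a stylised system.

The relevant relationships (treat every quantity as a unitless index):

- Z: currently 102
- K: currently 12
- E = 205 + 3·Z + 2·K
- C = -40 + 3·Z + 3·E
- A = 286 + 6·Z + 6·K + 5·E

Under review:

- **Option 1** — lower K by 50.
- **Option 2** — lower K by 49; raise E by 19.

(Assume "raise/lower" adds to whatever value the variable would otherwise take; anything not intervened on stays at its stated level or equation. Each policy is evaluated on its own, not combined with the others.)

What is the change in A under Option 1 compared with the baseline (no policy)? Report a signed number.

Baseline:
  Z = 102
  K = 12
  E = 205 + 3·102 + 2·12 = 535
  A = 286 + 6·102 + 6·12 + 5·535 = 3645
Option 1 (K − 50):
  Z = 102
  K = 12 − 50 = -38
  E = 205 + 3·102 + 2·(-38) = 435
  A = 286 + 6·102 + 6·(-38) + 5·435 = 2845
Change in A: 2845 − 3645 = -800

-800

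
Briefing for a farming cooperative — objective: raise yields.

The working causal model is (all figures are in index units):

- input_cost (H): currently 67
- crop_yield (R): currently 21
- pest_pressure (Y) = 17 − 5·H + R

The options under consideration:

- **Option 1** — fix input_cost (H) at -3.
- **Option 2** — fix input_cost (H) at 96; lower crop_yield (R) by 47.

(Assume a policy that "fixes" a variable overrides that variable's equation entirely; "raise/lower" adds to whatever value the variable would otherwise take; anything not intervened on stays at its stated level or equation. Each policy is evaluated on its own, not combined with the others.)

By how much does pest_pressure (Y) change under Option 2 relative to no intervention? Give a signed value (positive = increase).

Baseline:
  H = 67
  R = 21
  Y = 17 − 5·67 + 21 = -297
Option 2 (H := 96, R − 47):
  H = 96
  R = 21 − 47 = -26
  Y = 17 − 5·96 + (-26) = -489
Change in Y: -489 − (-297) = -192

-192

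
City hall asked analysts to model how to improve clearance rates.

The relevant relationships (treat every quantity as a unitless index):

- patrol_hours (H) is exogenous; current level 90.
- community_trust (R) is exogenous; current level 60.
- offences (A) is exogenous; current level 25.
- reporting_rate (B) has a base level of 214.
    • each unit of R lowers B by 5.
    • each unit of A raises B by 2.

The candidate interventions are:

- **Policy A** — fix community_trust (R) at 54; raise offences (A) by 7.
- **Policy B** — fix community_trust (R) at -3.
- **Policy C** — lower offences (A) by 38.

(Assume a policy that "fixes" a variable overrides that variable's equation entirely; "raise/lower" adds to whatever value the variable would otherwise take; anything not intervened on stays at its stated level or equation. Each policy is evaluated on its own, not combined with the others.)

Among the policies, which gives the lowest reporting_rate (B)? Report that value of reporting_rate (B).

-112

Policy A (R := 54, A + 7):
  R = 54
  A = 25 + 7 = 32
  B = 214 − 5·54 + 2·32 = 8
Policy B (R := -3):
  R = -3
  A = 25
  B = 214 − 5·(-3) + 2·25 = 279
Policy C (A − 38):
  R = 60
  A = 25 − 38 = -13
  B = 214 − 5·60 + 2·(-13) = -112
Comparing — Policy A: B=8, Policy B: B=279, Policy C: B=-112. Lowest is -112 (Policy C).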